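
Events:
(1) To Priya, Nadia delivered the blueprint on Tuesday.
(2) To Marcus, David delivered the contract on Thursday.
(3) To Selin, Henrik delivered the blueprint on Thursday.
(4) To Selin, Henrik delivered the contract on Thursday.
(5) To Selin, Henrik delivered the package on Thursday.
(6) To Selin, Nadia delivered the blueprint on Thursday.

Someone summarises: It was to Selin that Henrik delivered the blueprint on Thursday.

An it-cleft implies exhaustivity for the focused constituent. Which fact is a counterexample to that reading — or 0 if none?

0

The cleft puts "Selin" in focus and presupposes the open proposition with Henrik as agent and the blueprint as thing and on Thursday as setting.
Exhaustivity: Selin is the only recipient satisfying that background.
Every other fact differs from the presupposition on some backgrounded slot, so none challenges the exhaustivity.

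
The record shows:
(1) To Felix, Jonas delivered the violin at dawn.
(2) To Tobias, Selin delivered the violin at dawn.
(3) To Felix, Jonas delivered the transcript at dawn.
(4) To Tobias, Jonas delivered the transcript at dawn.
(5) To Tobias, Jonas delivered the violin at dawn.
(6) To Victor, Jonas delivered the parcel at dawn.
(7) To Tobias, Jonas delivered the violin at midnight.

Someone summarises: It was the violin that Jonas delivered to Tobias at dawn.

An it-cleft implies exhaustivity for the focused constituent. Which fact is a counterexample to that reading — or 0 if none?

4

Focus of the cleft: "the violin" (the thing). Presupposed background: agent = Jonas, recipient = Tobias, setting = at dawn.
Exhaustivity: the violin is the only thing satisfying that background.
Fact (4) shares the background but with thing = the transcript; exhaustivity is violated.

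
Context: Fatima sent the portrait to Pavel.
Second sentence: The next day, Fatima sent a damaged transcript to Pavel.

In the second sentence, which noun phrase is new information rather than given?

a damaged transcript

"Fatima" and "Pavel" in the second sentence are given — already mentioned in the context.
"a damaged transcript" has no antecedent in the context; it is discourse-new (the indefinite article also signals a new referent).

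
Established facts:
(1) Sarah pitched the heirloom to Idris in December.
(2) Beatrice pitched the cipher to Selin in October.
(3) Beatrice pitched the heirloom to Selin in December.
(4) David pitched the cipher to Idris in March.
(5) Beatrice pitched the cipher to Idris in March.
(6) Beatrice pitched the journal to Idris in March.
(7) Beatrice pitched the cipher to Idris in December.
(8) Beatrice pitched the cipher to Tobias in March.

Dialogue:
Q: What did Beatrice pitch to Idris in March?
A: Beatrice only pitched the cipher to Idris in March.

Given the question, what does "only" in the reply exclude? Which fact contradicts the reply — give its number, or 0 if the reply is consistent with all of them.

Answering "What did ...?" puts focus on the thing — here, "the cipher".
So "only" ranges over things; the rest (same agent, recipient, setting (Beatrice / Idris / in March)) is presupposed.
Fact (6) shares the background with a different thing (the journal) — counterexample.
(Fact (8) would refute a reading with focus on the recipient — but that is not what the question asks.)

6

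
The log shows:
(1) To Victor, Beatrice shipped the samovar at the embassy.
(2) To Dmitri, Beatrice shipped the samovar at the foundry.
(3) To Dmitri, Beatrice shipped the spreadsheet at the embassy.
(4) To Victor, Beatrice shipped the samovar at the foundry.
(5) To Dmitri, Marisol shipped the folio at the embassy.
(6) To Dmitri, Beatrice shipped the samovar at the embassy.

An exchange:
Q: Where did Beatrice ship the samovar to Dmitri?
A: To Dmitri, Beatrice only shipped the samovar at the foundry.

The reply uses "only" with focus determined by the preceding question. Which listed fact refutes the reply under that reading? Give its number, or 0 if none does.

The question "Where did ...?" targets the setting, so in the reply the focus falls on "at the foundry".
"Only" then excludes alternative settings while the background — same agent, thing, recipient (Beatrice / the samovar / Dmitri) — is held fixed.
Fact (6) keeps same agent, thing, recipient (Beatrice / the samovar / Dmitri) but has setting = at the embassy; that refutes the reply.
(Fact (4) would refute a reading with focus on the recipient — but that is not what the question asks.)

6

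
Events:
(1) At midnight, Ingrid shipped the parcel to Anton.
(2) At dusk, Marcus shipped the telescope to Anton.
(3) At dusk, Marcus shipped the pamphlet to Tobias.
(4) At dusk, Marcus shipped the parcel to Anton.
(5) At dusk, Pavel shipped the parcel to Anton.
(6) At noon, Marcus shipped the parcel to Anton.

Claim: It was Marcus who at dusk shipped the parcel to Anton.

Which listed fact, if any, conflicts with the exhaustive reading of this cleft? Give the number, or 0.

The cleft puts "Marcus" in focus and presupposes the open proposition with the parcel as thing and Anton as recipient and at dusk as setting.
The exhaustive reading says no other agent fits that background.
But fact (5) also has the parcel as thing and Anton as recipient and at dusk as setting, with agent = Pavel — so the exhaustive reading fails.

5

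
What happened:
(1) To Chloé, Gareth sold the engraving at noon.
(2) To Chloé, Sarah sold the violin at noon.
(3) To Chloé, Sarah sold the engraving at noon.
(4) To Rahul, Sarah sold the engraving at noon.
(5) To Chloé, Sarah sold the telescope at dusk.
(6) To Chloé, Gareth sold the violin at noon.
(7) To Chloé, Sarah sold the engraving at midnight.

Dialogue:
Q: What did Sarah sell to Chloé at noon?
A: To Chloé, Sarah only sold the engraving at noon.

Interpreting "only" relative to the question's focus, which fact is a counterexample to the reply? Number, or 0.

Answering "What did ...?" puts focus on the thing — here, "the engraving".
"Only" then excludes alternative things while the background — same agent, recipient, setting (Sarah / Chloé / at noon) — is held fixed.
Fact (2) shares the background with a different thing (the violin) — counterexample.
(Fact (7) would refute a reading with focus on the setting — but that is not what the question asks.)

2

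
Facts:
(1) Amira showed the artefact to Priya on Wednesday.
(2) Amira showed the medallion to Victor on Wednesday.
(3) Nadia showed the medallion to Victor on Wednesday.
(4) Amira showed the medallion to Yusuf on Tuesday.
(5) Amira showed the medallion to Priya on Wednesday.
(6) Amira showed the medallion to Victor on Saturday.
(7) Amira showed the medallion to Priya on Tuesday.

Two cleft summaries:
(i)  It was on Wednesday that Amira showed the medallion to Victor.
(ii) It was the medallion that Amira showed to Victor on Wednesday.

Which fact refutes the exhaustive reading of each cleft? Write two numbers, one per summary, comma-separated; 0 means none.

(i): focus "on Wednesday". Looking for agent = Amira, thing = the medallion, recipient = Victor with some other setting — fact (6) has on Saturday there. Refuted.
(ii): focus "the medallion". No fact shares agent = Amira, recipient = Victor, setting = on Wednesday with a different thing. 0.

6, 0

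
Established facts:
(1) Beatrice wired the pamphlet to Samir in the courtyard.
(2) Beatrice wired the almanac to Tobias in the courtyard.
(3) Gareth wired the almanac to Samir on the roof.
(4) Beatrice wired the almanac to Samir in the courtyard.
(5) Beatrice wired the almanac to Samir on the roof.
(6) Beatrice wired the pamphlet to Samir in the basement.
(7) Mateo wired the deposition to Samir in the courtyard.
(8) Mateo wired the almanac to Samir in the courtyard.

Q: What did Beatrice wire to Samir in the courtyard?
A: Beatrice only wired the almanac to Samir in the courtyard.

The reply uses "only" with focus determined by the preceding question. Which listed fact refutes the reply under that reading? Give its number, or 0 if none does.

1

The question "What did ...?" targets the thing, so in the reply the focus falls on "the almanac".
So "only" ranges over things; the rest (Beatrice as agent and Samir as recipient and in the courtyard as setting) is presupposed.
Fact (1) shares the background with a different thing (the pamphlet) — counterexample.
(Fact (2) would refute a reading with focus on the recipient — but that is not what the question asks.)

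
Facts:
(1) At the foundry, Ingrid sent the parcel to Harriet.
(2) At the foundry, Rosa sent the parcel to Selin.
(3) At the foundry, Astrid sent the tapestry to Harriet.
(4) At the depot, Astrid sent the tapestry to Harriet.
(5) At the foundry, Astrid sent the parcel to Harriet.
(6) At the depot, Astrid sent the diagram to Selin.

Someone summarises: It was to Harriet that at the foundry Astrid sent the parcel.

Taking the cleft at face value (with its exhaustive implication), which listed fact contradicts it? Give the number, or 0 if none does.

0

Focus of the cleft: "Harriet" (the recipient). Presupposed background: Astrid as agent and the parcel as thing and at the foundry as setting.
The exhaustive reading says no other recipient fits that background.
No listed fact matches the background with a different recipient. Exhaustivity holds.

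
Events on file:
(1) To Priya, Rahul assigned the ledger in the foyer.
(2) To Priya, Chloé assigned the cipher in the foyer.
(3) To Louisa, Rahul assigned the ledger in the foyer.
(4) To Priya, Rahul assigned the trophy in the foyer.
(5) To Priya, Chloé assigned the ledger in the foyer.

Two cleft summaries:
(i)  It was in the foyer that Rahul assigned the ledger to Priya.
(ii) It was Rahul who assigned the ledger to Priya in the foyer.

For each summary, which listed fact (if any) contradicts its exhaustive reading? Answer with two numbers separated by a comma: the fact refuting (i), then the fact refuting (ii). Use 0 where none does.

(i): focus "in the foyer". No fact shares Rahul as agent and the ledger as thing and Priya as recipient with a different setting. 0.
(ii): focus "Rahul". Looking for the ledger as thing and Priya as recipient and in the foyer as setting with some other agent — fact (5) has Chloé there. Refuted.

0, 5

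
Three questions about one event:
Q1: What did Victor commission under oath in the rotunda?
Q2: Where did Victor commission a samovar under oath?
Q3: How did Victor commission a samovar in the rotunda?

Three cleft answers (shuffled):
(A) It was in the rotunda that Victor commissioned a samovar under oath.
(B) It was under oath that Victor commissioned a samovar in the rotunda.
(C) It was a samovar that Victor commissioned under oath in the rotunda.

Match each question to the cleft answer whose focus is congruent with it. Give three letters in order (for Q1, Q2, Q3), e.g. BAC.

CAB

Q1 asks about the direct object; cleft (C) focuses "a samovar", which is the direct object — so Q1 → C.
Q2 asks about the location; cleft (A) focuses "in the rotunda", which is the location — so Q2 → A.
Q3 asks about the manner; cleft (B) focuses "under oath", which is the manner — so Q3 → B.
Mapping: Q1→C, Q2→A, Q3→B.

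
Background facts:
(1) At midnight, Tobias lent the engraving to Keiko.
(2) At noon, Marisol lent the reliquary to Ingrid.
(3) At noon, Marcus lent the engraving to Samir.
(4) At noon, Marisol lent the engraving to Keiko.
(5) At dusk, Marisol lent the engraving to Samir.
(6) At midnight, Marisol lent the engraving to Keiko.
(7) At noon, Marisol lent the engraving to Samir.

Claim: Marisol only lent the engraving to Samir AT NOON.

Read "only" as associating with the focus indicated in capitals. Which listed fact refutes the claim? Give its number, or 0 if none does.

5

The capitals mark "at noon" as focus. So "only" rules out other settings, with the rest (Marisol as agent and the engraving as thing and Samir as recipient) as background.
Fact (5) matches on Marisol as agent and the engraving as thing and Samir as recipient, but has setting = at dusk instead. That refutes the claim.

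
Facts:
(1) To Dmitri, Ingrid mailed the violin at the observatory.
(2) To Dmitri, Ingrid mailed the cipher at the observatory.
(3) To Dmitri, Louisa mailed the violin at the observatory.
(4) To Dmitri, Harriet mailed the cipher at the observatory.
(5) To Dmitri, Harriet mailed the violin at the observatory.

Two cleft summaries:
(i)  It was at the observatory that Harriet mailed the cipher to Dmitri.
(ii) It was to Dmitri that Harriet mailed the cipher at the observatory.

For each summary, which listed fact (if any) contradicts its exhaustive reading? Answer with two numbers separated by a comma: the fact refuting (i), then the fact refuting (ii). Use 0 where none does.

Summary (i) focuses "at the observatory" (the setting); background Harriet as agent and the cipher as thing and Dmitri as recipient. No fact matches that background with a different setting, so 0.
Summary (ii) focuses "Dmitri" (the recipient); background Harriet as agent and the cipher as thing and at the observatory as setting. No fact matches that background with a different recipient, so 0.

0, 0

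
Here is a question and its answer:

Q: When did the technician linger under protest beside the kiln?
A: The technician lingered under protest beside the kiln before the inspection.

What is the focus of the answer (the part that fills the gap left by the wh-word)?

The wh-word "when" asks about the time.
In the answer, "the technician", "under protest" and "beside the kiln" are given — repeated from the question.
The constituent filling the time gap is "before the inspection"; that is the focus and would carry nuclear stress.

before the inspection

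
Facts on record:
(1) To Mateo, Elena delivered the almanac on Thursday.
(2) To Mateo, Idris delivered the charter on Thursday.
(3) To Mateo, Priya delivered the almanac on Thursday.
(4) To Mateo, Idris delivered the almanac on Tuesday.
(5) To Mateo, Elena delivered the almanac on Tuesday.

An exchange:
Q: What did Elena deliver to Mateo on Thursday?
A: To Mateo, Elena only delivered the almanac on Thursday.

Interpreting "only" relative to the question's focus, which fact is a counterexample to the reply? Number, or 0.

0

Answering "What did ...?" puts focus on the thing — here, "the almanac".
So "only" ranges over things; the rest (same agent, recipient, setting (Elena / Mateo / on Thursday)) is presupposed.
No listed fact shares that background with another thing. Nothing contradicts the reply.
(Fact (5) would refute a reading with focus on the setting — but that is not what the question asks.)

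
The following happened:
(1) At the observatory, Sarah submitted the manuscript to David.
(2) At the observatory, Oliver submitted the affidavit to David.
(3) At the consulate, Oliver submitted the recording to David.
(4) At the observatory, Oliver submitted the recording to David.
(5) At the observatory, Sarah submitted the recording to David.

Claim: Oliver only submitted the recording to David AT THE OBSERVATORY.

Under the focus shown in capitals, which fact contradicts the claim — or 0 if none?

Focus (in capitals) is "at the observatory" — the setting. "Only" excludes alternative settings while holding fixed same agent, thing, recipient (Oliver / the recording / David).
Fact (3) shares the background but differs in setting (at the consulate) — a counterexample.

3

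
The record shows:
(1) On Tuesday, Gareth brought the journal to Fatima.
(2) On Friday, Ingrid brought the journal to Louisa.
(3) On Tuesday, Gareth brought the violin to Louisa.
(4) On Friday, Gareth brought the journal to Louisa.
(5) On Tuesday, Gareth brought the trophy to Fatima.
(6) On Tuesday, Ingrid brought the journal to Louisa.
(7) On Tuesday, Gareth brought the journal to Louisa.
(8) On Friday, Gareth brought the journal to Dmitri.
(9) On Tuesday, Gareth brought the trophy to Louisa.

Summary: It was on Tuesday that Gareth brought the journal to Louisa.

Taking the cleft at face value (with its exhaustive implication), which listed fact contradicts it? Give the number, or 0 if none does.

Focus of the cleft: "on Tuesday" (the setting). Presupposed background: agent = Gareth, thing = the journal, recipient = Louisa.
The exhaustive reading says no other setting fits that background.
But fact (4) also has agent = Gareth, thing = the journal, recipient = Louisa, with setting = on Friday — so the exhaustive reading fails.

4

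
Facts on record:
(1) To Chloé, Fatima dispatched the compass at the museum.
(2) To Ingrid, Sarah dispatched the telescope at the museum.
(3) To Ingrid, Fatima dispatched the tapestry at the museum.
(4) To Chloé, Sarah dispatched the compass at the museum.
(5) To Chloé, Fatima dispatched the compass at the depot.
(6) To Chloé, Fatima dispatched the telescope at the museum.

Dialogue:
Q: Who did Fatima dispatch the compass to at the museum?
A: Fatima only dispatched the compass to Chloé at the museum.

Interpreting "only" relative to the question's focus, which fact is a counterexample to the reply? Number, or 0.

Answering "Who did ... to ...?" puts focus on the recipient — here, "Chloé".
So "only" ranges over recipients; the rest (agent = Fatima, thing = the compass, setting = at the museum) is presupposed.
No listed fact shares that background with another recipient. Nothing contradicts the reply.
(Fact (6) would refute a reading with focus on the thing — but that is not what the question asks.)

0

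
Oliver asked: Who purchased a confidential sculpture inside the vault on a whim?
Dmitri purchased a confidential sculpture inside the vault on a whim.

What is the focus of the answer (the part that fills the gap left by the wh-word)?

The wh-word "who" asks about the subject (agent).
In the answer, "a confidential sculpture", "inside the vault" and "on a whim" are given — repeated from the question.
The constituent filling the subject (agent) gap is "Dmitri"; that is the focus and would carry nuclear stress.

Dmitri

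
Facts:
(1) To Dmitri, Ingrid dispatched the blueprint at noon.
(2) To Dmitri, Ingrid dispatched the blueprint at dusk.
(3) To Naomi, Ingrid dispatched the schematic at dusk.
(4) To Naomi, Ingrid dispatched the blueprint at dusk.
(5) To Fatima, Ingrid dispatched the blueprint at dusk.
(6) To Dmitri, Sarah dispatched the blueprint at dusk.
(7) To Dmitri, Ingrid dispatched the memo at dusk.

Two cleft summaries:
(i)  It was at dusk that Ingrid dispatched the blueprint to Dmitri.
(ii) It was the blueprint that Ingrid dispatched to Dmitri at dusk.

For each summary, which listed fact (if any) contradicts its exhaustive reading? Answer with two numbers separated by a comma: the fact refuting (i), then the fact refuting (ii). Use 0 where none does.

1, 7

(i): focus "at dusk". Looking for agent = Ingrid, thing = the blueprint, recipient = Dmitri with some other setting — fact (1) has at noon there. Refuted.
(ii): focus "the blueprint". Looking for agent = Ingrid, recipient = Dmitri, setting = at dusk with some other thing — fact (7) has the memo there. Refuted.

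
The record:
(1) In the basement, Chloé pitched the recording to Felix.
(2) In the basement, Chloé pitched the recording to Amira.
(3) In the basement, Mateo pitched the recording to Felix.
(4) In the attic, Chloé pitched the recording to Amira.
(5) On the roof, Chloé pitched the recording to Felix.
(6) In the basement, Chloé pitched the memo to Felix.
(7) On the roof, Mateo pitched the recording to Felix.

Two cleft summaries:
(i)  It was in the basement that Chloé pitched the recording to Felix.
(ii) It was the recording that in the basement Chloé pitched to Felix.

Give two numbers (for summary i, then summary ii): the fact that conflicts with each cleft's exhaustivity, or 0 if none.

(i): focus "in the basement". Looking for agent = Chloé, thing = the recording, recipient = Felix with some other setting — fact (5) has on the roof there. Refuted.
(ii): focus "the recording". Looking for agent = Chloé, recipient = Felix, setting = in the basement with some other thing — fact (6) has the memo there. Refuted.

5, 6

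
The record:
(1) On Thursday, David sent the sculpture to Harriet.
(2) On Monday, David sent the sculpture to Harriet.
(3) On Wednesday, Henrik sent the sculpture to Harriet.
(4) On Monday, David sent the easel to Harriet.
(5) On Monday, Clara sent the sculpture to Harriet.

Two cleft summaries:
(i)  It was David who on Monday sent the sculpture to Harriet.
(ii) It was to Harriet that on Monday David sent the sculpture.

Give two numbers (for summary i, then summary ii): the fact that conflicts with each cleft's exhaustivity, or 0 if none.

5, 0

(i): focus "David". Looking for thing = the sculpture, recipient = Harriet, setting = on Monday with some other agent — fact (5) has Clara there. Refuted.
(ii): focus "Harriet". No fact shares agent = David, thing = the sculpture, setting = on Monday with a different recipient. 0.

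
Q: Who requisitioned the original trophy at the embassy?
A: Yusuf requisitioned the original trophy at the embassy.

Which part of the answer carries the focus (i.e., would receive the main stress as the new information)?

The wh-word "who" asks about the subject (agent).
In the answer, "the original trophy" and "at the embassy" are given — repeated from the question.
The constituent filling the subject (agent) gap is "Yusuf"; that is the focus and would carry nuclear stress.

Yusuf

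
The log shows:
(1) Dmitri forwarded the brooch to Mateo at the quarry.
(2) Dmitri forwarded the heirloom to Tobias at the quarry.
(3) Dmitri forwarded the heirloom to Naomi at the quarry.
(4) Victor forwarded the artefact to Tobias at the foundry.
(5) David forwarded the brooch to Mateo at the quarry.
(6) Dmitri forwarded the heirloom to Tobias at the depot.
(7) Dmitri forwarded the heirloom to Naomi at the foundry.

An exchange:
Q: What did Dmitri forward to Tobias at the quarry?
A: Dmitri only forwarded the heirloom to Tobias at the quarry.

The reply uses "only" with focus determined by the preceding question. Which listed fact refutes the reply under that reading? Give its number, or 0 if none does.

0

Answering "What did ...?" puts focus on the thing — here, "the heirloom".
So "only" ranges over things; the rest (agent = Dmitri, recipient = Tobias, setting = at the quarry) is presupposed.
No fact keeps agent = Dmitri, recipient = Tobias, setting = at the quarry while changing the thing; every other fact differs on something backgrounded. The reply stands.
(Fact (3) would refute a reading with focus on the recipient — but that is not what the question asks.)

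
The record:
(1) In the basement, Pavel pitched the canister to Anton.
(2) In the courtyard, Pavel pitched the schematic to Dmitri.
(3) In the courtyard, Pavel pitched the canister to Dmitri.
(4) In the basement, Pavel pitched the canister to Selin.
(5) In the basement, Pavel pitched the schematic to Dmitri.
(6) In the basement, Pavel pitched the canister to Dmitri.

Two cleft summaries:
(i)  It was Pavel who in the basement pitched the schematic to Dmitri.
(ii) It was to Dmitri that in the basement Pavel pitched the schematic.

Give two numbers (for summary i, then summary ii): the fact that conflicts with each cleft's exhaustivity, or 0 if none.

Summary (i) focuses "Pavel" (the agent); background the schematic as thing and Dmitri as recipient and in the basement as setting. No fact matches that background with a different agent, so 0.
Summary (ii) focuses "Dmitri" (the recipient); background Pavel as agent and the schematic as thing and in the basement as setting. No fact matches that background with a different recipient, so 0.

0, 0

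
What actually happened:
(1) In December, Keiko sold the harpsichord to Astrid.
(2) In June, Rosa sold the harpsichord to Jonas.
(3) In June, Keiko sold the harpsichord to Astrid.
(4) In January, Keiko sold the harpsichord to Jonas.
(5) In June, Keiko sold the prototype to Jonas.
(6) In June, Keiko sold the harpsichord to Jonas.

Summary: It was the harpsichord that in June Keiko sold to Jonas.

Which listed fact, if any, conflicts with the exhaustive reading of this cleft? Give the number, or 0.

5

The cleft puts "the harpsichord" in focus and presupposes the open proposition with agent = Keiko, recipient = Jonas, setting = in June.
Exhaustivity: the harpsichord is the only thing satisfying that background.
Fact (5) shares the background but with thing = the prototype; exhaustivity is violated.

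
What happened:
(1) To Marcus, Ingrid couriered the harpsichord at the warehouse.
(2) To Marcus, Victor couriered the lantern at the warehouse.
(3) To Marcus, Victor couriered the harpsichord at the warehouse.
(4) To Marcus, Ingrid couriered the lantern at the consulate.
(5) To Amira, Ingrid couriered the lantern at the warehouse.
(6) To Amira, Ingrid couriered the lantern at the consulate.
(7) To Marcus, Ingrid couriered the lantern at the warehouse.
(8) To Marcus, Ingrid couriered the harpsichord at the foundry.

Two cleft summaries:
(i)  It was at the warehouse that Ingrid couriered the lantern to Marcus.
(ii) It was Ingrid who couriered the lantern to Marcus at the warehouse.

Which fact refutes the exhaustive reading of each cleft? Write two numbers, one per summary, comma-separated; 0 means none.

(i): focus "at the warehouse". Looking for agent = Ingrid, thing = the lantern, recipient = Marcus with some other setting — fact (4) has at the consulate there. Refuted.
(ii): focus "Ingrid". Looking for thing = the lantern, recipient = Marcus, setting = at the warehouse with some other agent — fact (2) has Victor there. Refuted.

4, 2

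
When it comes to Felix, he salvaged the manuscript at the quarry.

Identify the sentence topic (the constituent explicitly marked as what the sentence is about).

The construction explicitly marks "Felix" as what the sentence is about — the topic.
The remainder of the clause is the comment (what is said about the topic).

Felix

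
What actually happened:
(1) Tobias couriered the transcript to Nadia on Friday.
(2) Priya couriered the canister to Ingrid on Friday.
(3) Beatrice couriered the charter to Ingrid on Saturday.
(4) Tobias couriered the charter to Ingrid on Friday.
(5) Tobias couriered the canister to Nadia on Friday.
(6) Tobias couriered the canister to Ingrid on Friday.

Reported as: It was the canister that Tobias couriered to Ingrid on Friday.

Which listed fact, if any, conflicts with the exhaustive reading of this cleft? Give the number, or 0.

Focus of the cleft: "the canister" (the thing). Presupposed background: agent = Tobias, recipient = Ingrid, setting = on Friday.
Exhaustivity: the canister is the only thing satisfying that background.
Fact (4) shares the background but with thing = the charter; exhaustivity is violated.

4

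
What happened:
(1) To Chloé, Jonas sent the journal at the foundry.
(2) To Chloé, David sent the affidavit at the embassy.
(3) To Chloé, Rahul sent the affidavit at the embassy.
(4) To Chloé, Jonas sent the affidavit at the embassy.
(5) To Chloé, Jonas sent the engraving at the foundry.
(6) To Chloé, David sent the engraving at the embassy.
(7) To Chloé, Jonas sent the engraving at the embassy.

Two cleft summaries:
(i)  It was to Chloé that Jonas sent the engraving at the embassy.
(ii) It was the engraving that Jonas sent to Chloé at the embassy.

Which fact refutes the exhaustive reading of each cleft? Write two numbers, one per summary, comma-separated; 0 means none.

0, 4

(i): focus "Chloé". No fact shares agent = Jonas, thing = the engraving, setting = at the embassy with a different recipient. 0.
(ii): focus "the engraving". Looking for agent = Jonas, recipient = Chloé, setting = at the embassy with some other thing — fact (4) has the affidavit there. Refuted.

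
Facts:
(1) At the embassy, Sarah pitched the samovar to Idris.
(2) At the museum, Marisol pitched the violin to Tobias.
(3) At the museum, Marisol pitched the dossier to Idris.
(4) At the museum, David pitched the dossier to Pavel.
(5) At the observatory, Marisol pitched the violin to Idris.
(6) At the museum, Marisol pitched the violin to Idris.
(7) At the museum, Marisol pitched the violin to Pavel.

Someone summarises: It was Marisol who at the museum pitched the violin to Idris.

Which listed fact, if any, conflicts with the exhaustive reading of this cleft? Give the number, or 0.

0

Focus of the cleft: "Marisol" (the agent). Presupposed background: thing = the violin, recipient = Idris, setting = at the museum.
Exhaustivity: Marisol is the only agent satisfying that background.
Every other fact differs from the presupposition on some backgrounded slot, so none challenges the exhaustivity.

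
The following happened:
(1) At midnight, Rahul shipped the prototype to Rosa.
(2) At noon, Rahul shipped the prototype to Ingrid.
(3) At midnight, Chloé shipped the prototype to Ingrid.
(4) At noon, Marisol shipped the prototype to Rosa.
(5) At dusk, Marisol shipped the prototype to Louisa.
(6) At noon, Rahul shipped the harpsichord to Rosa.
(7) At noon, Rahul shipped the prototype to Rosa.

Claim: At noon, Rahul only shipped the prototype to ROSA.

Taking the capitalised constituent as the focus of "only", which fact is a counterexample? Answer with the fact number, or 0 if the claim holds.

2

Focus (in capitals) is "Rosa" — the recipient. "Only" excludes alternative recipients while holding fixed agent = Rahul, thing = the prototype, setting = at noon.
Fact (2) matches on agent = Rahul, thing = the prototype, setting = at noon, but has recipient = Ingrid instead. That refutes the claim.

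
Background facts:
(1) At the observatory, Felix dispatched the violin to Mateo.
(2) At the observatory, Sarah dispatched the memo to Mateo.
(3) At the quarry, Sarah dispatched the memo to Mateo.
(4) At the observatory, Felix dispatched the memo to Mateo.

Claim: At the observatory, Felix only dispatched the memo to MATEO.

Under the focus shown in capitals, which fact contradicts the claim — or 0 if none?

The capitals mark "Mateo" as focus. So "only" rules out other recipients, with the rest (agent = Felix, thing = the memo, setting = at the observatory) as background.
Every other fact changes something in the background, not just the recipient. Nothing refutes the claim.

0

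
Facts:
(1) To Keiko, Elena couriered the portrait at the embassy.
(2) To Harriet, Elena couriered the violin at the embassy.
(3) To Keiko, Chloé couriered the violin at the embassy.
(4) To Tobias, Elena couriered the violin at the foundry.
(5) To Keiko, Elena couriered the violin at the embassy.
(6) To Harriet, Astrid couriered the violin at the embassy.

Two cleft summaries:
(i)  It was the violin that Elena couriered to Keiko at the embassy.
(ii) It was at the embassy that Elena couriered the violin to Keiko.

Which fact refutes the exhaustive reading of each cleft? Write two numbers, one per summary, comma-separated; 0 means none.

(i): focus "the violin". Looking for Elena as agent and Keiko as recipient and at the embassy as setting with some other thing — fact (1) has the portrait there. Refuted.
(ii): focus "at the embassy". No fact shares Elena as agent and the violin as thing and Keiko as recipient with a different setting. 0.

1, 0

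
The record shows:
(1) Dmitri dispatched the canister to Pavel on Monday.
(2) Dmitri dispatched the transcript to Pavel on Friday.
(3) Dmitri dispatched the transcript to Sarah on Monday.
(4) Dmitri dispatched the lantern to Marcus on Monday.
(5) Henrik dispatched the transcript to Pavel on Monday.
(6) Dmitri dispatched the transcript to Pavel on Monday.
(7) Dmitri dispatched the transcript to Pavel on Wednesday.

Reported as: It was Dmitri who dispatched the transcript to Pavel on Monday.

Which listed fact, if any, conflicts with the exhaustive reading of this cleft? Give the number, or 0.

5

Focus of the cleft: "Dmitri" (the agent). Presupposed background: same thing, recipient, setting (the transcript / Pavel / on Monday).
The exhaustive reading says no other agent fits that background.
But fact (5) also has same thing, recipient, setting (the transcript / Pavel / on Monday), with agent = Henrik — so the exhaustive reading fails.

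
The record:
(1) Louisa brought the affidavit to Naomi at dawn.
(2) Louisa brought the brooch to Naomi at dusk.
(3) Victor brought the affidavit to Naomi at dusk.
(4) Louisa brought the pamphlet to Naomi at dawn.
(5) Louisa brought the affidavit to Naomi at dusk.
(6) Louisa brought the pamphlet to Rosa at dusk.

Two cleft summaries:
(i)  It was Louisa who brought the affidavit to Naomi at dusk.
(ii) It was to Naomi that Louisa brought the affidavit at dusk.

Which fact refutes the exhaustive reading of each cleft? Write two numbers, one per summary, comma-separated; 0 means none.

(i): focus "Louisa". Looking for same thing, recipient, setting (the affidavit / Naomi / at dusk) with some other agent — fact (3) has Victor there. Refuted.
(ii): focus "Naomi". No fact shares same agent, thing, setting (Louisa / the affidavit / at dusk) with a different recipient. 0.

3, 0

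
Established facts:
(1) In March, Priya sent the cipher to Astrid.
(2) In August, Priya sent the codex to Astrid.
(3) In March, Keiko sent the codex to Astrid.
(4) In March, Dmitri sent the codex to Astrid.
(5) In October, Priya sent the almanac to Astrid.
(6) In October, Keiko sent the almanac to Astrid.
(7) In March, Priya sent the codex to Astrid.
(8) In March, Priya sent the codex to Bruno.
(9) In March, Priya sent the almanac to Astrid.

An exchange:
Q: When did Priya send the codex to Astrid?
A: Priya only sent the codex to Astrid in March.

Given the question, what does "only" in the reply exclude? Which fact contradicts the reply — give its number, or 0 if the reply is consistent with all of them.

The question "When did ...?" targets the setting, so in the reply the focus falls on "in March".
So "only" ranges over settings; the rest (Priya as agent and the codex as thing and Astrid as recipient) is presupposed.
Fact (2) keeps Priya as agent and the codex as thing and Astrid as recipient but has setting = in August; that refutes the reply.
(Fact (1) would refute a reading with focus on the thing — but that is not what the question asks.)

2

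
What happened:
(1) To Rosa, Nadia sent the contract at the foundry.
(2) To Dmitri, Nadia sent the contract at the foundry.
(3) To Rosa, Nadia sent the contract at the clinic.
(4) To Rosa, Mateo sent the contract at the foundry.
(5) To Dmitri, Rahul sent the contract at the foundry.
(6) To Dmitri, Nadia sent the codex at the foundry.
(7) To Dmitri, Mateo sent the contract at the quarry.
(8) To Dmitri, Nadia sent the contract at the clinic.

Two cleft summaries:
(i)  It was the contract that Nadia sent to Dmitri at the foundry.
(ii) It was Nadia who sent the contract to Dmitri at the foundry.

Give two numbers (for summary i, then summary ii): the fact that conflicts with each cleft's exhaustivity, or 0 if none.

6, 5

(i): focus "the contract". Looking for agent = Nadia, recipient = Dmitri, setting = at the foundry with some other thing — fact (6) has the codex there. Refuted.
(ii): focus "Nadia". Looking for thing = the contract, recipient = Dmitri, setting = at the foundry with some other agent — fact (5) has Rahul there. Refuted.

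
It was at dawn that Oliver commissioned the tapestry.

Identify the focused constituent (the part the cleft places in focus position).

In an it-cleft "It was X that/who ...", the clefted constituent X is the focus; the that/who-clause expresses the presupposed open proposition.
Here the focus is "at dawn". The backgrounded (presupposed) material includes "Oliver" and "the tapestry".

at dawn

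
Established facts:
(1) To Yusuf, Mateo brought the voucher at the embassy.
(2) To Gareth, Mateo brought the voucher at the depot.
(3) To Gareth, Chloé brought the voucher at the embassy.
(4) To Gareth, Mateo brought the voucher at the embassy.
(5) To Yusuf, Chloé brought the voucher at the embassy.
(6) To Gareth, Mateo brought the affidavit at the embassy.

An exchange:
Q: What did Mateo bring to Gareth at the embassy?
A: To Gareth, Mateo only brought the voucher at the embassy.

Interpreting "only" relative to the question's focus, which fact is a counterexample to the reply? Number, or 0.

6

Answering "What did ...?" puts focus on the thing — here, "the voucher".
"Only" then excludes alternative things while the background — same agent, recipient, setting (Mateo / Gareth / at the embassy) — is held fixed.
Fact (6) shares the background with a different thing (the affidavit) — counterexample.
(Fact (1) would refute a reading with focus on the recipient — but that is not what the question asks.)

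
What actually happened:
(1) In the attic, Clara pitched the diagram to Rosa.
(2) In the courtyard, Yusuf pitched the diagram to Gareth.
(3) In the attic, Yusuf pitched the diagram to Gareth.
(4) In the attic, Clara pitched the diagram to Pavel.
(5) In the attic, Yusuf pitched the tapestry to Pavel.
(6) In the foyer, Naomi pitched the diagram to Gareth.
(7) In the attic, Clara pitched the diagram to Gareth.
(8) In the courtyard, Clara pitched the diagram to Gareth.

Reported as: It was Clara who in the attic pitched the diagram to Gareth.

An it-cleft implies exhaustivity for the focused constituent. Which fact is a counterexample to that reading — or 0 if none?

Focus of the cleft: "Clara" (the agent). Presupposed background: thing = the diagram, recipient = Gareth, setting = in the attic.
The exhaustive reading says no other agent fits that background.
Fact (3) shares the background but with agent = Yusuf; exhaustivity is violated.

3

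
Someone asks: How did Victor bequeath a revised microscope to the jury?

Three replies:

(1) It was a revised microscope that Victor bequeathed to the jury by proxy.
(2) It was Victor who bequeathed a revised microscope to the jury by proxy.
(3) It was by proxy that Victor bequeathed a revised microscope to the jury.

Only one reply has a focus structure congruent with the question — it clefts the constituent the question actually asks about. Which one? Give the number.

3

The question word "how" targets the manner.
Option (1) clefts "a revised microscope" — the direct object, not what was asked.
Option (2) clefts "Victor" — the subject (agent), not what was asked.
Option (3) clefts "by proxy" — that matches what the question asks about.
So the congruent reply is (3).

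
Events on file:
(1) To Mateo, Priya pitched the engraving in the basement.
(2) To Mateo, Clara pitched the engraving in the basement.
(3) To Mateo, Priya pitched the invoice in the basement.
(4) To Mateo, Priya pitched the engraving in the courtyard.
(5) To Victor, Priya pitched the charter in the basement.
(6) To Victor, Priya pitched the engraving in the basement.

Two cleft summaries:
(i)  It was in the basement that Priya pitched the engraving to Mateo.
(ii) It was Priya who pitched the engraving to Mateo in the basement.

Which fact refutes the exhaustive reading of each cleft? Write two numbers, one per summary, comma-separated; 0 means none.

(i): focus "in the basement". Looking for agent = Priya, thing = the engraving, recipient = Mateo with some other setting — fact (4) has in the courtyard there. Refuted.
(ii): focus "Priya". Looking for thing = the engraving, recipient = Mateo, setting = in the basement with some other agent — fact (2) has Clara there. Refuted.

4, 2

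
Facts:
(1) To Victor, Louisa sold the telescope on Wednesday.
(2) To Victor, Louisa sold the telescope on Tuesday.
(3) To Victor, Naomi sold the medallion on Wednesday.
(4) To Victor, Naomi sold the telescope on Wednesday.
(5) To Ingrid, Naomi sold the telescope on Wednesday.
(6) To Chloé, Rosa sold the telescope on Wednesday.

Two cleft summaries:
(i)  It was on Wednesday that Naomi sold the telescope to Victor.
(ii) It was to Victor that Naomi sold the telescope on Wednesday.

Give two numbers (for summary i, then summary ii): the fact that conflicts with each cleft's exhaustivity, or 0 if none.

0, 5

(i): focus "on Wednesday". No fact shares Naomi as agent and the telescope as thing and Victor as recipient with a different setting. 0.
(ii): focus "Victor". Looking for Naomi as agent and the telescope as thing and on Wednesday as setting with some other recipient — fact (5) has Ingrid there. Refuted.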